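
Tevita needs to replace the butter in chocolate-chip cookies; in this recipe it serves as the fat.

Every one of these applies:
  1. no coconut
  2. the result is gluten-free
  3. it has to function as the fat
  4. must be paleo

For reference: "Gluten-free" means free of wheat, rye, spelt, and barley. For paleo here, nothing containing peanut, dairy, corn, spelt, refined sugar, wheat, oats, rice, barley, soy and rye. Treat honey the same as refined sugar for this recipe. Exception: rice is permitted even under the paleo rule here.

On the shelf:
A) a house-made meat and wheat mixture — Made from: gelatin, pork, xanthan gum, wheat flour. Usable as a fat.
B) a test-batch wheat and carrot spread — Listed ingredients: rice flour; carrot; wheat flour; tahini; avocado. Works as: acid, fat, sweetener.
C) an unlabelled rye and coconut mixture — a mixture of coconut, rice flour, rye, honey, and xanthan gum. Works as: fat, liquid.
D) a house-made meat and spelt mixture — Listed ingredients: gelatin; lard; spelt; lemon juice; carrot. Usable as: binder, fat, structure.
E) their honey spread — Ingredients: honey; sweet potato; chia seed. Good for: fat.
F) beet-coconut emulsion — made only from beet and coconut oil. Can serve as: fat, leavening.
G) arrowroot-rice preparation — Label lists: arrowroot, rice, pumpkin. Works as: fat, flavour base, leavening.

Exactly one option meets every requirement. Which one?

G

A: has wheat flour, so not gluten-free; has wheat flour, so not paleo — reject
B: has wheat flour, so not gluten-free; has wheat flour, so not paleo — no
C: has rye, so not gluten-free; has honey, so not paleo (and 1 more) — out
D: has spelt, so not gluten-free; has spelt, so not paleo — reject
E: has honey, so not paleo — no
F: has coconut oil, so not coconut-free — no
G: rice is permitted under the paleo carve-out; nothing else excluded — valid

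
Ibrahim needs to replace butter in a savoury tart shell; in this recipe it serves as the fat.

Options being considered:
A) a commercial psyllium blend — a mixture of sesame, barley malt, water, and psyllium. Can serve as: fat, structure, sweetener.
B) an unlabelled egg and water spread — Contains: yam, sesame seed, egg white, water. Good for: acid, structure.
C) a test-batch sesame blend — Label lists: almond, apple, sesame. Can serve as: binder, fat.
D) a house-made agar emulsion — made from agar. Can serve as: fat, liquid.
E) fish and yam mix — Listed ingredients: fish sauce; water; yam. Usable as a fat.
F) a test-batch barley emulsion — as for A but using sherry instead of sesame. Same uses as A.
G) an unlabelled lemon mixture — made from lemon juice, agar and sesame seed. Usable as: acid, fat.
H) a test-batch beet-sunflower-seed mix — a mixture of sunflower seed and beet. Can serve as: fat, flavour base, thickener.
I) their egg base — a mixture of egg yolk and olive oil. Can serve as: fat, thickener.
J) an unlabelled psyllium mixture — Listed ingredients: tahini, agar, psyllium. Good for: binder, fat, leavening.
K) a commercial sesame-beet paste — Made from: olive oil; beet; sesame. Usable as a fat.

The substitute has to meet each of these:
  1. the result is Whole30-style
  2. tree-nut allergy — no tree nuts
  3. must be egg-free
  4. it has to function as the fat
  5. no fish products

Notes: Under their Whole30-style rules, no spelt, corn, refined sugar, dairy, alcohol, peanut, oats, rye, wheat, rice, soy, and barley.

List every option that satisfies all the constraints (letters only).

A: has barley malt, so not Whole30-style — no
B: not usable as a fat; has egg white, so not egg-free — reject
C: has almond, so not tree-nut-free — out
D: all constraints satisfied — keep
E: has fish sauce, so not fish-free — out
F: has sherry, so not Whole30-style — out
G: only sesame seed, agar, and lemon juice; none excluded — OK
H: only sunflower seed and beet; none excluded — valid
I: has egg yolk, so not egg-free — reject
J: nothing on the exclusion list — valid
K: no tree nuts, no fish — valid

D, G, H, J, K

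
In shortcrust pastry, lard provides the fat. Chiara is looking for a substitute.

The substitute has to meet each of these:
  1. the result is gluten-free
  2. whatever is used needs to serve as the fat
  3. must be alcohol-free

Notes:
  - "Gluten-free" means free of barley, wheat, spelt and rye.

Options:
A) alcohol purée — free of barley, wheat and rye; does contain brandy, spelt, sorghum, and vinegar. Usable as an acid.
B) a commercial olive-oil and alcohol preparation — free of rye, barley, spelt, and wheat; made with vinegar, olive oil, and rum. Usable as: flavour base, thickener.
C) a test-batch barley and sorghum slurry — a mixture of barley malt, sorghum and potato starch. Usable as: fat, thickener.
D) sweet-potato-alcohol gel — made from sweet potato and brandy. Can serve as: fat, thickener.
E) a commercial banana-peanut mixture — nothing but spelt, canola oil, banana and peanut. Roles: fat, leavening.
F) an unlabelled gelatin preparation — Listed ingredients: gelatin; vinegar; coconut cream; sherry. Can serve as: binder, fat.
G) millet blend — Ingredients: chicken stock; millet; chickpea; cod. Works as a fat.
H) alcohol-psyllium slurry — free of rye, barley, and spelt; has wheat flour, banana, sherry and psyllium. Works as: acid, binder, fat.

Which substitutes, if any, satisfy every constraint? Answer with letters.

A: not usable as a fat; has spelt, so not gluten-free (and 1 more) — reject
B: not usable as a fat; has rum, so not alcohol-free — reject
C: has barley malt, so not gluten-free — out
D: has brandy, so not alcohol-free — no
E: has spelt, so not gluten-free — no
F: has sherry, so not alcohol-free — no
G: no alcohol, gluten-free — OK
H: has wheat flour, so not gluten-free; has sherry, so not alcohol-free — reject

G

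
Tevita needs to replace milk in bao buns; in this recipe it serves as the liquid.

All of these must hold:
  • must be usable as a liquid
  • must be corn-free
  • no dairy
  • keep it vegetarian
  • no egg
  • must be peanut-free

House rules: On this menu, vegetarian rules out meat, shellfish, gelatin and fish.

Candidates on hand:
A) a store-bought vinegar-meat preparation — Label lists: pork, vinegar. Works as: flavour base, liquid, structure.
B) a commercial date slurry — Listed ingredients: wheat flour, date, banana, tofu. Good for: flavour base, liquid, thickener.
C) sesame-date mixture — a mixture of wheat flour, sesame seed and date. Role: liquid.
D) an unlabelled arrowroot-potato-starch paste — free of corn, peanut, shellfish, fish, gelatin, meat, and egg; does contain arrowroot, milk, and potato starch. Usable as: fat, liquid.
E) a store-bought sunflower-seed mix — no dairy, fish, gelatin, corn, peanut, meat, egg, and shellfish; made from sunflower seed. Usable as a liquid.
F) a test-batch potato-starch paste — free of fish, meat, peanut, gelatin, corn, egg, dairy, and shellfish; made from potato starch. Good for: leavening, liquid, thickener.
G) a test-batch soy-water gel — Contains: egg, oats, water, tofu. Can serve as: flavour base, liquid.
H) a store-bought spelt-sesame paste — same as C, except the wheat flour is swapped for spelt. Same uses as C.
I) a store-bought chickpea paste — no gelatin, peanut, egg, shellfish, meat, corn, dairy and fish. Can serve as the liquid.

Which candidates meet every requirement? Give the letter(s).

A: has pork, so not vegetarian — reject
B: tofu and wheat flour etc. — none of it excluded — keep
C: works as a liquid, no peanut, no corn — valid
D: has milk, so not dairy-free — no
E: no corn, no peanut — valid
F: all constraints satisfied — OK
G: has egg, so not egg-free — reject
H: works as a liquid, no peanut, no corn — valid
I: no corn, vegetarian — keep

B, C, E, F, H, I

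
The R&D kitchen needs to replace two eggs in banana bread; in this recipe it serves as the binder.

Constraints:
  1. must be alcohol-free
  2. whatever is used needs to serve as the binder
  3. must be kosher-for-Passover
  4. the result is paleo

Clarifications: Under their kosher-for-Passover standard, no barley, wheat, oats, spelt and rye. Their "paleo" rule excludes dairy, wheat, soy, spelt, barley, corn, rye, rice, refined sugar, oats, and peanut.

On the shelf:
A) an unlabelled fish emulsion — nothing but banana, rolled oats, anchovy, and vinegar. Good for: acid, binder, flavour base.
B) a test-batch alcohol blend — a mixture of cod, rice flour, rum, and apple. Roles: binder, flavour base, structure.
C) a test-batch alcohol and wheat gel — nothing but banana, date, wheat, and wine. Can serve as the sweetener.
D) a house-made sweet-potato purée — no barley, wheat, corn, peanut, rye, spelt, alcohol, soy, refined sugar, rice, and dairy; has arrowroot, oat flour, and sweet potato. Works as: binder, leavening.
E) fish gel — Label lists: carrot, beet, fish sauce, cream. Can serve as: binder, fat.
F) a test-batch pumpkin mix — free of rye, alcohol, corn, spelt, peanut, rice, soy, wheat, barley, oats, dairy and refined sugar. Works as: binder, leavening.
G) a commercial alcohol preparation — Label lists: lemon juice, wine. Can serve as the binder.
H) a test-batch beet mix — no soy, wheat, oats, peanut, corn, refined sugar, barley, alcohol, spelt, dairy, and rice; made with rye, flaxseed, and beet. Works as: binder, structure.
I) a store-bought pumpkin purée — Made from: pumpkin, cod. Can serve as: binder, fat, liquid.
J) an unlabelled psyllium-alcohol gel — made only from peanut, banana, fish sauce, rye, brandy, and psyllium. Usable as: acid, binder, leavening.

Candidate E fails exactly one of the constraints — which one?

paleo

usable as a binder: satisfied
kosher-for-Passover: satisfied
paleo: has cream — fails
alcohol-free: satisfied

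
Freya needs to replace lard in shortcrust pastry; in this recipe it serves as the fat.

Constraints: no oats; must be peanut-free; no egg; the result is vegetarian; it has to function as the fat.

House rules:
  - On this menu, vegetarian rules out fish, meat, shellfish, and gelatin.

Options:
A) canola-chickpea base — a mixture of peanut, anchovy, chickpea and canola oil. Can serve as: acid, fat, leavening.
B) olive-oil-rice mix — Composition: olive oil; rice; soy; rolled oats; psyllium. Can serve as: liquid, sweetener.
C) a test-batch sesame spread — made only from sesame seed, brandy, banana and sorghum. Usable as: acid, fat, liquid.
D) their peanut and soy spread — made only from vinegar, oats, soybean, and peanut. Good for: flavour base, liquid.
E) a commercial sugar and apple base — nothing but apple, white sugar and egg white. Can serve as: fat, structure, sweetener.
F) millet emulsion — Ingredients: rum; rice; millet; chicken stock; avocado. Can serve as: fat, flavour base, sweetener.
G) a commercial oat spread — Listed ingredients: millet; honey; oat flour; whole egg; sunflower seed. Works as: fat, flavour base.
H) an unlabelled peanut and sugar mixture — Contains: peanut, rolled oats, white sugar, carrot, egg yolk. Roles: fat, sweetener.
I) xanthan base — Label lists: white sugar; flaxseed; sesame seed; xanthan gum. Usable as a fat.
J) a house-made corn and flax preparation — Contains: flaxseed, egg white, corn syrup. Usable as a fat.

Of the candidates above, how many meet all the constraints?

2

A: has anchovy, so not vegetarian; has peanut, so not peanut-free — reject
B: not usable as a fat; has rolled oats, so not oat-free — no
C: every rule checks out — OK
D: not usable as a fat; has oats, so not oat-free (and 1 more) — out
E: has egg white, so not egg-free — no
F: has chicken stock, so not vegetarian — no
G: has oat flour, so not oat-free; has whole egg, so not egg-free — reject
H: has rolled oats, so not oat-free; has peanut, so not peanut-free (and 1 more) — out
I: sesame seed and white sugar etc. — none of it excluded — valid
J: has egg white, so not egg-free — reject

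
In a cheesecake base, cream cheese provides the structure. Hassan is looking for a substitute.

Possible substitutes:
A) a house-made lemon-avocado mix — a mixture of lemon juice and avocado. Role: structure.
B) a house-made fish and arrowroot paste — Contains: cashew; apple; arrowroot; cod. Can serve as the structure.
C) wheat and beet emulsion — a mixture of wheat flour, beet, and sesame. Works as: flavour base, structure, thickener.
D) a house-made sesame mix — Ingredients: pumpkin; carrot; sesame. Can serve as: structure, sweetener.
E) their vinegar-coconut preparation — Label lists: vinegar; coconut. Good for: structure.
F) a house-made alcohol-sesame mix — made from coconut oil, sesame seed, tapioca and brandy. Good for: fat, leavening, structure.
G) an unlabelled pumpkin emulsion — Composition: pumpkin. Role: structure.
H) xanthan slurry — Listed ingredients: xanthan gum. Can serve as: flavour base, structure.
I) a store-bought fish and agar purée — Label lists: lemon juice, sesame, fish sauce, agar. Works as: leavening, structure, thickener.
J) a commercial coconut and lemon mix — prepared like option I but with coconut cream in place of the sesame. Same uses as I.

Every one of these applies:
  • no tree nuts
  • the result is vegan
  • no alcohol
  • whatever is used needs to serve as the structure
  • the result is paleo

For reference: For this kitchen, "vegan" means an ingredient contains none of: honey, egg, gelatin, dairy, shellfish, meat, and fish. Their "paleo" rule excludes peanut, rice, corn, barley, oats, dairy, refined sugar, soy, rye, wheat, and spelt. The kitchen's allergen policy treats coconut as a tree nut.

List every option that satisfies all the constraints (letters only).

A: no alcohol, vegan — valid
B: has cod, so not vegan; has cashew, so not tree-nut-free — no
C: has wheat flour, so not paleo — no
D: all constraints satisfied — valid
E: has coconut, so not tree-nut-free — reject
F: has coconut oil, so not tree-nut-free; has brandy, so not alcohol-free — out
G: works as a structure, no alcohol, vegan — keep
H: tree-nut-free, vegan — keep
I: has fish sauce, so not vegan — out
J: has fish sauce, so not vegan; has coconut cream, so not tree-nut-free — no

A, D, G, H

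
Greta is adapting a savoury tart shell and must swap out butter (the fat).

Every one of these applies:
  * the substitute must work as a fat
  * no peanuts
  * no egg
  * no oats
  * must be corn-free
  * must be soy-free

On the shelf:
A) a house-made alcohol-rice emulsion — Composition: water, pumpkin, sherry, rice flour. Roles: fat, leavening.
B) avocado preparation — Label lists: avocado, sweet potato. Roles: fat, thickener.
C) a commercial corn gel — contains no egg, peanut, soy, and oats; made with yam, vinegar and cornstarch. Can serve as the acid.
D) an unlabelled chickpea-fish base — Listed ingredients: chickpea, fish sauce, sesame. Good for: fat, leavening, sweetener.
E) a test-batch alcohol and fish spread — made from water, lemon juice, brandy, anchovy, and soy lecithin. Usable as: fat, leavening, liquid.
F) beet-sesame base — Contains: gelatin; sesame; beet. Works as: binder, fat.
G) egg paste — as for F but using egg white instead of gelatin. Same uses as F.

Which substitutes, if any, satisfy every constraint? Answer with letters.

A: all constraints satisfied — valid
B: no corn, no soy — OK
C: not usable as a fat; has cornstarch, so not corn-free — out
D: every rule checks out — OK
E: has soy lecithin, so not soy-free — out
F: all constraints satisfied — valid
G: has egg white, so not egg-free — out

A, B, D, F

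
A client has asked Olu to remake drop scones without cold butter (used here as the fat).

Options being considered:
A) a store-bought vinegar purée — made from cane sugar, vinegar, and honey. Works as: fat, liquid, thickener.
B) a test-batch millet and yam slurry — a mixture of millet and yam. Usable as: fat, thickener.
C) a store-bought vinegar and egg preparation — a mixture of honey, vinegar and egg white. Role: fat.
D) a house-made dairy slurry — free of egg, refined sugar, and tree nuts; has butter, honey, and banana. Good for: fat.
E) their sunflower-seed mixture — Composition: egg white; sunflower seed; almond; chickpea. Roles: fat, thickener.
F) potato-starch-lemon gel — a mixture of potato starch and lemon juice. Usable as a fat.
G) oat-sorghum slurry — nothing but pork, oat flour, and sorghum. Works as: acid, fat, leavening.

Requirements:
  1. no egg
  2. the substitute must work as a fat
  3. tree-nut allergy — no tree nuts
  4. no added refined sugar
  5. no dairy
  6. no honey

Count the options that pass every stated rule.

A: has cane sugar, so not no-added-sugar; has honey, so not honey-free — no
B: all constraints satisfied — keep
C: has honey, so not honey-free; has egg white, so not egg-free — out
D: has honey, so not honey-free; has butter, so not dairy-free — no
E: has egg white, so not egg-free; has almond, so not tree-nut-free — out
F: only lemon juice and potato starch; none excluded — OK
G: all constraints satisfied — keep

3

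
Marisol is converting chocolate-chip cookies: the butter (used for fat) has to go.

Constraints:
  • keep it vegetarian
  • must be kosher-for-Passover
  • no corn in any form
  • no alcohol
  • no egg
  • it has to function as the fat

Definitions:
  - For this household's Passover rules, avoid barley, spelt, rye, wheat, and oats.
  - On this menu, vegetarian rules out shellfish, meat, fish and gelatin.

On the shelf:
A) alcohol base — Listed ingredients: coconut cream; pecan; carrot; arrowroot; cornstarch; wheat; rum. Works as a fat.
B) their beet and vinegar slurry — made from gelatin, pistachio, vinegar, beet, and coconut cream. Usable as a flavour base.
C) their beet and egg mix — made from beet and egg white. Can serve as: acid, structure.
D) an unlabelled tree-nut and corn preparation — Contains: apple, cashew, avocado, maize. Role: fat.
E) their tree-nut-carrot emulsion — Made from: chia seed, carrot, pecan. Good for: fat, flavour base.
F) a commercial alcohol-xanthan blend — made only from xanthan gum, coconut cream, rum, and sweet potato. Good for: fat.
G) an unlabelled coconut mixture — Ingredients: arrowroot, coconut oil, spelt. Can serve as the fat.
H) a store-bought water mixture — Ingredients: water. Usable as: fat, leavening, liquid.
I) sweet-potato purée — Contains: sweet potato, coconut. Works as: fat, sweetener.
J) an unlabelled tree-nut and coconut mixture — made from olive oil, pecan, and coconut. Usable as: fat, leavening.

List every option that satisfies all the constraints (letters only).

E, H, I, J

A: has wheat, so not kosher-for-Passover; has cornstarch, so not corn-free (and 1 more) — reject
B: not usable as a fat; has gelatin, so not vegetarian — no
C: not usable as a fat; has egg white, so not egg-free — reject
D: has maize, so not corn-free — reject
E: every rule checks out — valid
F: has rum, so not alcohol-free — no
G: has spelt, so not kosher-for-Passover — out
H: every rule checks out — OK
I: only coconut and sweet potato; none excluded — valid
J: only coconut, pecan, and olive oil; none excluded — OK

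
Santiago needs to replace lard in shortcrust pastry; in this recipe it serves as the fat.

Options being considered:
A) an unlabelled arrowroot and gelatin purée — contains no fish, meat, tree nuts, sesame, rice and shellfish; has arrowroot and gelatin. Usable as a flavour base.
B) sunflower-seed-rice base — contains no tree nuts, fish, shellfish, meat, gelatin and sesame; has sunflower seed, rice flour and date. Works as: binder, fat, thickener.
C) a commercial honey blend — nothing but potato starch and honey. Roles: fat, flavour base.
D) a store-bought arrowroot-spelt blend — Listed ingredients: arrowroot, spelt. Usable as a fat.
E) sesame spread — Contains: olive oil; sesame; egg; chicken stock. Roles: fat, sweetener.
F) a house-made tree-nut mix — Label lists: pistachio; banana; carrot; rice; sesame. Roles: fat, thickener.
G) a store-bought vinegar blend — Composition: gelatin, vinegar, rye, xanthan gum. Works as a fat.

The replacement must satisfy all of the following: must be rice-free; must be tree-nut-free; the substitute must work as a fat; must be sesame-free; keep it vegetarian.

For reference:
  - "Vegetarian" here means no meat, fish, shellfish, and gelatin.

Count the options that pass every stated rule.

A: not usable as a fat; has gelatin, so not vegetarian — no
B: has rice flour, so not rice-free — out
C: works as a fat, no sesame, no rice — valid
D: works as a fat, no rice, no tree nuts — valid
E: has chicken stock, so not vegetarian; has sesame, so not sesame-free — no
F: has rice, so not rice-free; has sesame, so not sesame-free (and 1 more) — reject
G: has gelatin, so not vegetarian — reject

2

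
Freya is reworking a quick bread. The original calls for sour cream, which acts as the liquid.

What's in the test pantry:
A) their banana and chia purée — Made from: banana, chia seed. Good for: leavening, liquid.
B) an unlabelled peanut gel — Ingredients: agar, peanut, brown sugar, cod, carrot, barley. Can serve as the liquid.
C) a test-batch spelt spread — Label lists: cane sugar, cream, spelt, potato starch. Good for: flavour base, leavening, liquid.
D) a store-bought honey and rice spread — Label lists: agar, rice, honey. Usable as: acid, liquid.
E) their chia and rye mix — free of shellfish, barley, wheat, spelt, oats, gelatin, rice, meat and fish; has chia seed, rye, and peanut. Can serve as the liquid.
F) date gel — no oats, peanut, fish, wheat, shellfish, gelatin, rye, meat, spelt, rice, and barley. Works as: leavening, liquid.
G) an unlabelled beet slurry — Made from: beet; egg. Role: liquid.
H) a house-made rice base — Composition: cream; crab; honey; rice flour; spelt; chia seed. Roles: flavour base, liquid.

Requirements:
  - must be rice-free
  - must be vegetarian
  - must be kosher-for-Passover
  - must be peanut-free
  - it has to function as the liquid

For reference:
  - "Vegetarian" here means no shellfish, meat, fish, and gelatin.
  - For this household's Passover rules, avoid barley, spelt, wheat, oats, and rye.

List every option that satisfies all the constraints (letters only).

A, F, G

A: works as a liquid, vegetarian, kosher-for-Passover — keep
B: has cod, so not vegetarian; has barley, so not kosher-for-Passover (and 1 more) — out
C: has spelt, so not kosher-for-Passover — out
D: has rice, so not rice-free — no
E: has rye, so not kosher-for-Passover; has peanut, so not peanut-free — no
F: works as a liquid, no peanut, vegetarian — valid
G: only egg and beet; none excluded — valid
H: has crab, so not vegetarian; has spelt, so not kosher-for-Passover (and 1 more) — out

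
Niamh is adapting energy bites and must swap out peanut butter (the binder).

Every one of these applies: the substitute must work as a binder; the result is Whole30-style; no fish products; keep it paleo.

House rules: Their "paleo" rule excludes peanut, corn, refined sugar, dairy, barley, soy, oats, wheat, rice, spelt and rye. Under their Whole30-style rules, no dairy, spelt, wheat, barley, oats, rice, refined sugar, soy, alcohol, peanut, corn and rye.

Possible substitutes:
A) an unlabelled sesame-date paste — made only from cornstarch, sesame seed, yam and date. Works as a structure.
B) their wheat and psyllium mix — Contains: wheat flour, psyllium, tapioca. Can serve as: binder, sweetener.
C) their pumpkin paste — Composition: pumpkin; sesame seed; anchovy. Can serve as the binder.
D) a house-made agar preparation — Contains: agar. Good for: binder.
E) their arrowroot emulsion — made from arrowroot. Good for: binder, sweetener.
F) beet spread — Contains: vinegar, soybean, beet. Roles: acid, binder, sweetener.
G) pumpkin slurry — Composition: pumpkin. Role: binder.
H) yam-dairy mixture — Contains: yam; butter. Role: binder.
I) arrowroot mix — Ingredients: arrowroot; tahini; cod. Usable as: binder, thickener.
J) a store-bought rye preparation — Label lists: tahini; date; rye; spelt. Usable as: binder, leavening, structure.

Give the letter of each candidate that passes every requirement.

D, E, G

A: not usable as a binder; has cornstarch, so not paleo (and 1 more) — no
B: has wheat flour, so not paleo; has wheat flour, so not Whole30-style — no
C: has anchovy, so not fish-free — reject
D: only agar; none excluded — keep
E: only arrowroot; none excluded — OK
F: has soybean, so not paleo; has soybean, so not Whole30-style — no
G: all constraints satisfied — OK
H: has butter, so not paleo; has butter, so not Whole30-style — out
I: has cod, so not fish-free — out
J: has rye, so not paleo; has rye, so not Whole30-style — no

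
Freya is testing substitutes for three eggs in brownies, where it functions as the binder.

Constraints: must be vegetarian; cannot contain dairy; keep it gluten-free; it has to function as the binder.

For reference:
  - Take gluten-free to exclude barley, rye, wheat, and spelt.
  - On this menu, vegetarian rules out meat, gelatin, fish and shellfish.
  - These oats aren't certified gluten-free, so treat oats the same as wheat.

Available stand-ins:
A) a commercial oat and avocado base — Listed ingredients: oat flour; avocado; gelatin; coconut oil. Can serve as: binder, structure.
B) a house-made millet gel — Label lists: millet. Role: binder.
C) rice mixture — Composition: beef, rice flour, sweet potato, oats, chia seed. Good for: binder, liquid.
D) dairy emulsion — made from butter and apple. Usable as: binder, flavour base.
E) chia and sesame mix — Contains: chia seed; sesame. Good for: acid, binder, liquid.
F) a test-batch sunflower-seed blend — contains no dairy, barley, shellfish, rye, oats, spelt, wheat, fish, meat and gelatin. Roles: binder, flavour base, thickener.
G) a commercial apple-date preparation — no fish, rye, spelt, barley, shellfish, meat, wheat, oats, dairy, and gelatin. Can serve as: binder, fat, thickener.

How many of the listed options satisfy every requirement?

4

A: has oat flour, so not gluten-free; has gelatin, so not vegetarian — out
B: every rule checks out — valid
C: has oats, so not gluten-free; has beef, so not vegetarian — out
D: has butter, so not dairy-free — reject
E: all constraints satisfied — keep
F: works as a binder, no dairy, gluten-free — OK
G: no dairy, gluten-free — OK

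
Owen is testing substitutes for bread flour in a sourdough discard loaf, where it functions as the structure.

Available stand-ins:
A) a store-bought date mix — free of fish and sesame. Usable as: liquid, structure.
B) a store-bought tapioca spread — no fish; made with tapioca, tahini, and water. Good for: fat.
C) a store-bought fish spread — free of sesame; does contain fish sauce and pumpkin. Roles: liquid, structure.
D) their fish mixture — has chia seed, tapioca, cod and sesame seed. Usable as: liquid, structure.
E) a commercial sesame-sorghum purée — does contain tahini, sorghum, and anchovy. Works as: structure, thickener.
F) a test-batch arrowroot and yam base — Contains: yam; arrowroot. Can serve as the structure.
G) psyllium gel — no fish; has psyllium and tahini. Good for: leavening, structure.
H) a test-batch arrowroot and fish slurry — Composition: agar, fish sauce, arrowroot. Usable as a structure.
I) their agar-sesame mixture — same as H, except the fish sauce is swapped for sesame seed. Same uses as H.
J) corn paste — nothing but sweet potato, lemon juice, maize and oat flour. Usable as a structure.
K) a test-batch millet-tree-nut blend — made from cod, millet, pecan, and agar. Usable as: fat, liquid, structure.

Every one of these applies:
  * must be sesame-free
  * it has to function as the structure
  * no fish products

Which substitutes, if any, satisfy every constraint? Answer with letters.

A: every rule checks out — OK
B: not usable as a structure; has tahini, so not sesame-free — out
C: has fish sauce, so not fish-free — out
D: has sesame seed, so not sesame-free; has cod, so not fish-free — no
E: has tahini, so not sesame-free; has anchovy, so not fish-free — reject
F: only arrowroot and yam; none excluded — keep
G: has tahini, so not sesame-free — no
H: has fish sauce, so not fish-free — reject
I: has sesame seed, so not sesame-free — no
J: works as a structure, no fish, no sesame — OK
K: has cod, so not fish-free — out

A, F, J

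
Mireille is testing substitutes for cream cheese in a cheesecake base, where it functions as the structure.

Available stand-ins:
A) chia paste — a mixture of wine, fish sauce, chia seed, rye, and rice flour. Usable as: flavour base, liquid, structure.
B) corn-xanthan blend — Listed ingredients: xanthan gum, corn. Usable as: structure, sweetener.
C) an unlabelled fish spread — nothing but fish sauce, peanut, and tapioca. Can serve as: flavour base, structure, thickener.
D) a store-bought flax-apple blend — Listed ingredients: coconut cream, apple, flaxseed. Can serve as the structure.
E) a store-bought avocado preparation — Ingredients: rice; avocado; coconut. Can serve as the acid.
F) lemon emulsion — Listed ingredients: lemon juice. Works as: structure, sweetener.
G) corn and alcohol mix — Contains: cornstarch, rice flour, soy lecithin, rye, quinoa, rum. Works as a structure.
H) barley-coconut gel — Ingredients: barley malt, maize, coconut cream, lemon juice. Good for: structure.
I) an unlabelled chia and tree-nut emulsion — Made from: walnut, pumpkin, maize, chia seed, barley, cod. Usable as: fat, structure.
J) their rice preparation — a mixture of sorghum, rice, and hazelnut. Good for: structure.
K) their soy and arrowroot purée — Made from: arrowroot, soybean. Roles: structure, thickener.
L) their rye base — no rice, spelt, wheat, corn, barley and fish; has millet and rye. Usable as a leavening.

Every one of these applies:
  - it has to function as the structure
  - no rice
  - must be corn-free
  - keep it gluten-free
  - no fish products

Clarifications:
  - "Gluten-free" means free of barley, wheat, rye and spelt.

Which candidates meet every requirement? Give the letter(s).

D, F, K

A: has rye, so not gluten-free; has fish sauce, so not fish-free (and 1 more) — reject
B: has corn, so not corn-free — no
C: has fish sauce, so not fish-free — out
D: only coconut cream, apple and flaxseed; none excluded — OK
E: not usable as a structure; has rice, so not rice-free — no
F: only lemon juice; none excluded — valid
G: has rye, so not gluten-free; has cornstarch, so not corn-free (and 1 more) — out
H: has barley malt, so not gluten-free; has maize, so not corn-free — out
I: has barley, so not gluten-free; has maize, so not corn-free (and 1 more) — out
J: has rice, so not rice-free — reject
K: only soybean and arrowroot; none excluded — OK
L: not usable as a structure; has rye, so not gluten-free — no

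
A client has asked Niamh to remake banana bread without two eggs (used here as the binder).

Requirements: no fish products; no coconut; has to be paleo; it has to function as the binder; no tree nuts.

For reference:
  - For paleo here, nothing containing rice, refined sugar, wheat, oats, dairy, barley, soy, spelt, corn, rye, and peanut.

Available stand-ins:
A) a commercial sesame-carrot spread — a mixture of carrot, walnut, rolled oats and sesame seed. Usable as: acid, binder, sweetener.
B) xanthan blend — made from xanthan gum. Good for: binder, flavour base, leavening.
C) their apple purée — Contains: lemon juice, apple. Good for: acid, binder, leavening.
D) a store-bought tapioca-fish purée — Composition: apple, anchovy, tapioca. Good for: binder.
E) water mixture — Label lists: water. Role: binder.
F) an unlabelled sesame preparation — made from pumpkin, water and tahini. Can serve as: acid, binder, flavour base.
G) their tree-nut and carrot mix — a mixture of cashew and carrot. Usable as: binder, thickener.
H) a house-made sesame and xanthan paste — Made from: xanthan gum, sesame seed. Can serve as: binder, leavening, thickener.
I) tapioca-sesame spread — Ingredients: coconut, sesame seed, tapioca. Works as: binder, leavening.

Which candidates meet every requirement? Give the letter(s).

A: has rolled oats, so not paleo; has walnut, so not tree-nut-free — out
B: no coconut, no fish — keep
C: works as a binder, no fish, no tree nuts — OK
D: has anchovy, so not fish-free — out
E: only water; none excluded — valid
F: no fish, paleo — keep
G: has cashew, so not tree-nut-free — no
H: all constraints satisfied — valid
I: has coconut, so not coconut-free — reject

B, C, E, F, H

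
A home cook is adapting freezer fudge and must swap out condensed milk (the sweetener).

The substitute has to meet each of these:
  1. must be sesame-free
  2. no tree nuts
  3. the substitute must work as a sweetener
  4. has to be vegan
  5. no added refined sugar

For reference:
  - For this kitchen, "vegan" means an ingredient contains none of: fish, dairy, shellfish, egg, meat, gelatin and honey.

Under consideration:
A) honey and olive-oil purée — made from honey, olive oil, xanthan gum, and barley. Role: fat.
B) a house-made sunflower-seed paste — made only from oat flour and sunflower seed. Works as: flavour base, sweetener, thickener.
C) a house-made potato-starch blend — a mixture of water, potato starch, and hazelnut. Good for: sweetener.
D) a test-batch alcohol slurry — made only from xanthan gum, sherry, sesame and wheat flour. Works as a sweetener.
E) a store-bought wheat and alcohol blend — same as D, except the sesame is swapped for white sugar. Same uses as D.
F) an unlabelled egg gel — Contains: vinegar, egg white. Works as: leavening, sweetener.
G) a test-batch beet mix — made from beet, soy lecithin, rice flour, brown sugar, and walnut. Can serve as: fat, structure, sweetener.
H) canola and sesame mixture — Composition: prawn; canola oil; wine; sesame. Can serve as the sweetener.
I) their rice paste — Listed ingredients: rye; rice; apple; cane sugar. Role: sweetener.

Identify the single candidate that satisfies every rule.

A: not usable as a sweetener; has honey, so not vegan — out
B: all constraints satisfied — OK
C: has hazelnut, so not tree-nut-free — reject
D: has sesame, so not sesame-free — reject
E: has white sugar, so not no-added-sugar — reject
F: has egg white, so not vegan — reject
G: has walnut, so not tree-nut-free; has brown sugar, so not no-added-sugar — reject
H: has prawn, so not vegan; has sesame, so not sesame-free — out
I: has cane sugar, so not no-added-sugar — reject

B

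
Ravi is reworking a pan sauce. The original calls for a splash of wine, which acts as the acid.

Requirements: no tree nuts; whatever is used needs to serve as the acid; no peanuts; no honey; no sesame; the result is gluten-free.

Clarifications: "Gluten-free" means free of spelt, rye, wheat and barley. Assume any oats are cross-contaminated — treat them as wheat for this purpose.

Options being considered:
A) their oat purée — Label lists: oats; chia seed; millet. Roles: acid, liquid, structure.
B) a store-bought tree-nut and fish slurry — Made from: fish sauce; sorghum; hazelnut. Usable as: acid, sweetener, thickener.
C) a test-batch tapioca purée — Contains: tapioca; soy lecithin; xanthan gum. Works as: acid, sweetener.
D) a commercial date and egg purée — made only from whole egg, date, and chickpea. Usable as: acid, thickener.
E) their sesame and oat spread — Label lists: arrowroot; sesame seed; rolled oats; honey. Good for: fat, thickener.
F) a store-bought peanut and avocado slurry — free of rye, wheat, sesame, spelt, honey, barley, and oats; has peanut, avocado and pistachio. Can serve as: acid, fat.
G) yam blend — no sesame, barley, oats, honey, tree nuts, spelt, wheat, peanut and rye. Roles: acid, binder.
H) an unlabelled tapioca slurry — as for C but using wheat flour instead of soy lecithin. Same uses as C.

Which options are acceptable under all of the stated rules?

A: has oats, so not gluten-free — no
B: has hazelnut, so not tree-nut-free — no
C: works as an acid, no tree nuts, no sesame — valid
D: all constraints satisfied — keep
E: not usable as an acid; has rolled oats, so not gluten-free (and 2 more) — reject
F: has pistachio, so not tree-nut-free; has peanut, so not peanut-free — no
G: works as an acid, no peanut, no tree nuts — keep
H: has wheat flour, so not gluten-free — no

C, D, G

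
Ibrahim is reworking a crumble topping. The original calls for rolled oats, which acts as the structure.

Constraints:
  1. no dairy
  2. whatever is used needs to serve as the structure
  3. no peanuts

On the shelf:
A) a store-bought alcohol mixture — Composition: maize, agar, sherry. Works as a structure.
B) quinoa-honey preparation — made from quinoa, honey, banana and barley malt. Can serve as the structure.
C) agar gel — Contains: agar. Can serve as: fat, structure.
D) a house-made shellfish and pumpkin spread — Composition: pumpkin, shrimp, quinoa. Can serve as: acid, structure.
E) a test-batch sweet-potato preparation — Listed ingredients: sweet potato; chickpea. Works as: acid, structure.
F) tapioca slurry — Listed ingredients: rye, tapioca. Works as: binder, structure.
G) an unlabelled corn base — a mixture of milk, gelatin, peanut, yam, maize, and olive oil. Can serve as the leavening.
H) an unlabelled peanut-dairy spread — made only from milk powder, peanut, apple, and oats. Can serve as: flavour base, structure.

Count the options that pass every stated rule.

6

A: all constraints satisfied — OK
B: barley malt and honey etc. — none of it excluded — OK
C: works as a structure, no peanut, no dairy — keep
D: every rule checks out — keep
E: only sweet potato and chickpea; none excluded — valid
F: only rye and tapioca; none excluded — keep
G: not usable as a structure; has peanut, so not peanut-free (and 1 more) — no
H: has peanut, so not peanut-free; has milk powder, so not dairy-free — out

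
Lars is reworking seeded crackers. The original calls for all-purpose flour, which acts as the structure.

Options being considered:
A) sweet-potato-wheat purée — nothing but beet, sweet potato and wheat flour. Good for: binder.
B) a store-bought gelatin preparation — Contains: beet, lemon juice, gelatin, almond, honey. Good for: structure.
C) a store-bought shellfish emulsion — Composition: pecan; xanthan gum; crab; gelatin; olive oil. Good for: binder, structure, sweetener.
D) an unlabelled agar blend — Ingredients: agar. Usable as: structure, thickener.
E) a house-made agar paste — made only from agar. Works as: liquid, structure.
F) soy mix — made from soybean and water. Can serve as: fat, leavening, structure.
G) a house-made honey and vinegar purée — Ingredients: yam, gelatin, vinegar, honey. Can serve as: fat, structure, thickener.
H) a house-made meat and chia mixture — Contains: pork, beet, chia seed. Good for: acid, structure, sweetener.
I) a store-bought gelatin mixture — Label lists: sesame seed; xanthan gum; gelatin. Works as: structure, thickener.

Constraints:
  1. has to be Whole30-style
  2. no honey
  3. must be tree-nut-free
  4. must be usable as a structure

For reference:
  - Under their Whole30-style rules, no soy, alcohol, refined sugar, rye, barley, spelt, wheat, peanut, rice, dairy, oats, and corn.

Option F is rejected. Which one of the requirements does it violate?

usable as a structure: satisfied
Whole30-style: has soybean — fails
honey-free: satisfied
tree-nut-free: satisfied

Whole30-style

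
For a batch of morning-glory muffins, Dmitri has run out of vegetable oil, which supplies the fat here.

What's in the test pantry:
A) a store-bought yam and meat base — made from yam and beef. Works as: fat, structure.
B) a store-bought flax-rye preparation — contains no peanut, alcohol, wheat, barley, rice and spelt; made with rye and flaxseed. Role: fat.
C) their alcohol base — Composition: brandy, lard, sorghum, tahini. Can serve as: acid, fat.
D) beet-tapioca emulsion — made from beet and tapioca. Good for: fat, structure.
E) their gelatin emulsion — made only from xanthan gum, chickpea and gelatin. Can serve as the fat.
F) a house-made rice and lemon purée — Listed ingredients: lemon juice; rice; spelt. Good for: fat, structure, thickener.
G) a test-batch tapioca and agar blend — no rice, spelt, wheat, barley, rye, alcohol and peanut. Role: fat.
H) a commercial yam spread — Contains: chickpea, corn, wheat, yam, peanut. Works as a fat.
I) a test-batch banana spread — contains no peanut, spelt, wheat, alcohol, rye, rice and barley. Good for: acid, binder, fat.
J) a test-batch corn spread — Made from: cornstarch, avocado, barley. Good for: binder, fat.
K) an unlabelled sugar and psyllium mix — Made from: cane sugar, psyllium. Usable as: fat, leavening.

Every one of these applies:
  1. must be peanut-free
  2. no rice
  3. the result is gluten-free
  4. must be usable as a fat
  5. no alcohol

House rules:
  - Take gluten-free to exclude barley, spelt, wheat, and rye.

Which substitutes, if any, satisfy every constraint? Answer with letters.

A, D, E, G, I, K

A: only beef and yam; none excluded — keep
B: has rye, so not gluten-free — reject
C: has brandy, so not alcohol-free — no
D: only tapioca and beet; none excluded — keep
E: no peanut, gluten-free — valid
F: has spelt, so not gluten-free; has rice, so not rice-free — out
G: gluten-free, no peanut — valid
H: has wheat, so not gluten-free; has peanut, so not peanut-free — out
I: no alcohol, no rice — valid
J: has barley, so not gluten-free — out
K: every rule checks out — OK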